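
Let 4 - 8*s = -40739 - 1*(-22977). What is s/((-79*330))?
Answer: -2961/34760 ≈ -0.085184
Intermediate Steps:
s = 8883/4 (s = ½ - (-40739 - 1*(-22977))/8 = ½ - (-40739 + 22977)/8 = ½ - ⅛*(-17762) = ½ + 8881/4 = 8883/4 ≈ 2220.8)
s/((-79*330)) = 8883/(4*((-79*330))) = (8883/4)/(-26070) = (8883/4)*(-1/26070) = -2961/34760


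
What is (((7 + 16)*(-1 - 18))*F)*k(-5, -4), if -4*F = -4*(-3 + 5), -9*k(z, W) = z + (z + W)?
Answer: -12236/9 ≈ -1359.6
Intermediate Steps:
k(z, W) = -2*z/9 - W/9 (k(z, W) = -(z + (z + W))/9 = -(z + (W + z))/9 = -(W + 2*z)/9 = -2*z/9 - W/9)
F = 2 (F = -(-1)*(-3 + 5) = -(-1)*2 = -¼*(-8) = 2)
(((7 + 16)*(-1 - 18))*F)*k(-5, -4) = (((7 + 16)*(-1 - 18))*2)*(-2/9*(-5) - ⅑*(-4)) = ((23*(-19))*2)*(10/9 + 4/9) = -437*2*(14/9) = -874*14/9 = -12236/9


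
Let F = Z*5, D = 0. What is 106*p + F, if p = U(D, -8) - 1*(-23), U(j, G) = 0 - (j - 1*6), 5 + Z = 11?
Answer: 3104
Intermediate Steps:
Z = 6 (Z = -5 + 11 = 6)
U(j, G) = 6 - j (U(j, G) = 0 - (j - 6) = 0 - (-6 + j) = 0 + (6 - j) = 6 - j)
F = 30 (F = 6*5 = 30)
p = 29 (p = (6 - 1*0) - 1*(-23) = (6 + 0) + 23 = 6 + 23 = 29)
106*p + F = 106*29 + 30 = 3074 + 30 = 3104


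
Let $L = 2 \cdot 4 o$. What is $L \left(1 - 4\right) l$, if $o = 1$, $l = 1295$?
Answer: $-31080$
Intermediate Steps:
$L = 8$ ($L = 2 \cdot 4 \cdot 1 = 8 \cdot 1 = 8$)
$L \left(1 - 4\right) l = 8 \left(1 - 4\right) 1295 = 8 \left(-3\right) 1295 = \left(-24\right) 1295 = -31080$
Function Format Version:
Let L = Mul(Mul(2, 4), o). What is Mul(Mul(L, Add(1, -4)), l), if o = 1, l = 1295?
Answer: -31080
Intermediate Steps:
L = 8 (L = Mul(Mul(2, 4), 1) = Mul(8, 1) = 8)
Mul(Mul(L, Add(1, -4)), l) = Mul(Mul(8, Add(1, -4)), 1295) = Mul(Mul(8, -3), 1295) = Mul(-24, 1295) = -31080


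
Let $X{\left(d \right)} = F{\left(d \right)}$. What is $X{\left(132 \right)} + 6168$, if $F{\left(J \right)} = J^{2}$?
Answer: $23592$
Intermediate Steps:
$X{\left(d \right)} = d^{2}$
$X{\left(132 \right)} + 6168 = 132^{2} + 6168 = 17424 + 6168 = 23592$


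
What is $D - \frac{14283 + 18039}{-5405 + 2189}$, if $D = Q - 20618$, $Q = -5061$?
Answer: $- \frac{13758557}{536} \approx -25669.0$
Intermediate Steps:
$D = -25679$ ($D = -5061 - 20618 = -25679$)
$D - \frac{14283 + 18039}{-5405 + 2189} = -25679 - \frac{14283 + 18039}{-5405 + 2189} = -25679 - \frac{32322}{-3216} = -25679 - 32322 \left(- \frac{1}{3216}\right) = -25679 - - \frac{5387}{536} = -25679 + \frac{5387}{536} = - \frac{13758557}{536}$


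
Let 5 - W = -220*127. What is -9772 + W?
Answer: 18173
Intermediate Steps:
W = 27945 (W = 5 - (-220)*127 = 5 - 1*(-27940) = 5 + 27940 = 27945)
-9772 + W = -9772 + 27945 = 18173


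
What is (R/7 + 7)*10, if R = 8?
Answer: 570/7 ≈ 81.429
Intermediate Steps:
(R/7 + 7)*10 = (8/7 + 7)*10 = (57/7)*10 = 570/7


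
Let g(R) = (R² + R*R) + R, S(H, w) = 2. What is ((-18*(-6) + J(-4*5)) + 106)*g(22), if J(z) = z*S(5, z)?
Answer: 172260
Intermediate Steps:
J(z) = 2*z (J(z) = z*2 = 2*z)
g(R) = R + 2*R² (g(R) = (R² + R²) + R = 2*R² + R = R + 2*R²)
((-18*(-6) + J(-4*5)) + 106)*g(22) = ((-18*(-6) + 2*(-4*5)) + 106)*(22*(1 + 2*22)) = ((108 + 2*(-20)) + 106)*(22*(1 + 44)) = ((108 - 40) + 106)*(22*45) = (68 + 106)*990 = 174*990 = 172260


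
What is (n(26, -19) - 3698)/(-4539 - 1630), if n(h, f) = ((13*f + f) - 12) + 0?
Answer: 3976/6169 ≈ 0.64451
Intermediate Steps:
n(h, f) = -12 + 14*f (n(h, f) = (14*f - 12) + 0 = (-12 + 14*f) + 0 = -12 + 14*f)
(n(26, -19) - 3698)/(-4539 - 1630) = ((-12 + 14*(-19)) - 3698)/(-4539 - 1630) = ((-12 - 266) - 3698)/(-6169) = (-278 - 3698)*(-1/6169) = -3976*(-1/6169) = 3976/6169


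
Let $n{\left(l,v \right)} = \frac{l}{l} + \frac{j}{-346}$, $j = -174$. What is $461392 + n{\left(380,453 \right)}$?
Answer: $\frac{79821076}{173} \approx 4.6139 \cdot 10^{5}$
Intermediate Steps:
$n{\left(l,v \right)} = \frac{260}{173}$ ($n{\left(l,v \right)} = \frac{l}{l} - \frac{174}{-346} = 1 - - \frac{87}{173} = 1 + \frac{87}{173} = \frac{260}{173}$)
$461392 + n{\left(380,453 \right)} = 461392 + \frac{260}{173} = \frac{79821076}{173}$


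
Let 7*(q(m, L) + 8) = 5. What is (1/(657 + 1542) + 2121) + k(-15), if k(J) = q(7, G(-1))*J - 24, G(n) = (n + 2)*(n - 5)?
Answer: 33961363/15393 ≈ 2206.3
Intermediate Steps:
G(n) = (-5 + n)*(2 + n) (G(n) = (2 + n)*(-5 + n) = (-5 + n)*(2 + n))
q(m, L) = -51/7 (q(m, L) = -8 + (1/7)*5 = -8 + 5/7 = -51/7)
k(J) = -24 - 51*J/7 (k(J) = -51*J/7 - 24 = -24 - 51*J/7)
(1/(657 + 1542) + 2121) + k(-15) = (1/(657 + 1542) + 2121) + (-24 - 51/7*(-15)) = (1/2199 + 2121) + (-24 + 765/7) = (1/2199 + 2121) + 597/7 = 4664080/2199 + 597/7 = 33961363/15393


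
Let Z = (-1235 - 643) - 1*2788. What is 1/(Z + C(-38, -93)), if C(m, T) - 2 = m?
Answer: -1/4702 ≈ -0.00021268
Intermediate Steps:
C(m, T) = 2 + m
Z = -4666 (Z = -1878 - 2788 = -4666)
1/(Z + C(-38, -93)) = 1/(-4666 + (2 - 38)) = 1/(-4666 - 36) = 1/(-4702) = -1/4702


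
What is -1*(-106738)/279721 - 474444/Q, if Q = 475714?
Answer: -40967594596/66533597897 ≈ -0.61574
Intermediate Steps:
-1*(-106738)/279721 - 474444/Q = -1*(-106738)/279721 - 474444/475714 = 106738*(1/279721) - 474444*1/475714 = 106738/279721 - 237222/237857 = -40967594596/66533597897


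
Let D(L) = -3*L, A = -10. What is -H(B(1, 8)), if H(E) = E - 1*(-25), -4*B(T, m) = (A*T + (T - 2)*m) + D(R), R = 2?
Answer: -31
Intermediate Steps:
B(T, m) = 3/2 + 5*T/2 - m*(-2 + T)/4 (B(T, m) = -((-10*T + (T - 2)*m) - 3*2)/4 = -((-10*T + (-2 + T)*m) - 6)/4 = -((-10*T + m*(-2 + T)) - 6)/4 = -(-6 - 10*T + m*(-2 + T))/4 = 3/2 + 5*T/2 - m*(-2 + T)/4)
H(E) = 25 + E (H(E) = E + 25 = 25 + E)
-H(B(1, 8)) = -(25 + (3/2 + (1/2)*8 + (5/2)*1 - 1/4*1*8)) = -(25 + (3/2 + 4 + 5/2 - 2)) = -(25 + 6) = -1*31 = -31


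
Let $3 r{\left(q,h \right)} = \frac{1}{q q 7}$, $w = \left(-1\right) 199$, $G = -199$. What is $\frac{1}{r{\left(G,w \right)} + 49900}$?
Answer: $\frac{831621}{41497887901} \approx 2.004 \cdot 10^{-5}$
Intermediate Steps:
$w = -199$
$r{\left(q,h \right)} = \frac{1}{21 q^{2}}$ ($r{\left(q,h \right)} = \frac{1}{3 q q 7} = \frac{1}{3 q^{2} \cdot 7} = \frac{1}{3 \cdot 7 q^{2}} = \frac{\frac{1}{7} \frac{1}{q^{2}}}{3} = \frac{1}{21 q^{2}}$)
$\frac{1}{r{\left(G,w \right)} + 49900} = \frac{1}{\frac{1}{21 \cdot 39601} + 49900} = \frac{1}{\frac{1}{21} \cdot \frac{1}{39601} + 49900} = \frac{1}{\frac{1}{831621} + 49900} = \frac{1}{\frac{41497887901}{831621}} = \frac{831621}{41497887901}$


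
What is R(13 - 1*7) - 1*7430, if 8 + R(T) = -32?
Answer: -7470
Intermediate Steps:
R(T) = -40 (R(T) = -8 - 32 = -40)
R(13 - 1*7) - 1*7430 = -40 - 1*7430 = -40 - 7430 = -7470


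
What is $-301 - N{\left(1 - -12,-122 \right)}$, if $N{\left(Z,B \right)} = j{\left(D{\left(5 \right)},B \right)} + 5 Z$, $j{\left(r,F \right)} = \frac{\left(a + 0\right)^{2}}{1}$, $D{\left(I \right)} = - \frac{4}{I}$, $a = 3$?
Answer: $-375$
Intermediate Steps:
$j{\left(r,F \right)} = 9$ ($j{\left(r,F \right)} = \frac{\left(3 + 0\right)^{2}}{1} = 3^{2} \cdot 1 = 9 \cdot 1 = 9$)
$N{\left(Z,B \right)} = 9 + 5 Z$
$-301 - N{\left(1 - -12,-122 \right)} = -301 - \left(9 + 5 \left(1 - -12\right)\right) = -301 - \left(9 + 5 \left(1 + 12\right)\right) = -301 - \left(9 + 5 \cdot 13\right) = -301 - \left(9 + 65\right) = -301 - 74 = -375$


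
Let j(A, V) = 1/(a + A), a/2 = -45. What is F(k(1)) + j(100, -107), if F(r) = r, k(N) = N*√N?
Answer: 11/10 ≈ 1.1000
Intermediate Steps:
a = -90 (a = 2*(-45) = -90)
j(A, V) = 1/(-90 + A)
k(N) = N^(3/2)
F(k(1)) + j(100, -107) = 1^(3/2) + 1/(-90 + 100) = 1 + 1/10 = 1 + ⅒ = 11/10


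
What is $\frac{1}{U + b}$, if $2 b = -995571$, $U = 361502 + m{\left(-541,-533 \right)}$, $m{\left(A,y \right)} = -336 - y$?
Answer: $- \frac{2}{272173} \approx -7.3483 \cdot 10^{-6}$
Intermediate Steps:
$U = 361699$ ($U = 361502 - -197 = 361502 + \left(-336 + 533\right) = 361502 + 197 = 361699$)
$b = - \frac{995571}{2}$ ($b = \frac{1}{2} \left(-995571\right) = - \frac{995571}{2} \approx -4.9779 \cdot 10^{5}$)
$\frac{1}{U + b} = \frac{1}{361699 - \frac{995571}{2}} = \frac{1}{- \frac{272173}{2}} = - \frac{2}{272173}$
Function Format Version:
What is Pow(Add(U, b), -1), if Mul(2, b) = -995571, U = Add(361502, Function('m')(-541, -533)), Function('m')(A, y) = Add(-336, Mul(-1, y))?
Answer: Rational(-2, 272173) ≈ -7.3483e-6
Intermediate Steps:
U = 361699 (U = Add(361502, Add(-336, Mul(-1, -533))) = Add(361502, Add(-336, 533)) = Add(361502, 197) = 361699)
b = Rational(-995571, 2) (b = Mul(Rational(1, 2), -995571) = Rational(-995571, 2) ≈ -4.9779e+5)
Pow(Add(U, b), -1) = Pow(Add(361699, Rational(-995571, 2)), -1) = Pow(Rational(-272173, 2), -1) = Rational(-2, 272173)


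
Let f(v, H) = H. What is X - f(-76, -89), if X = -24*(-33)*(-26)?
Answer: -20503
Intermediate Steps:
X = -20592 (X = 792*(-26) = -20592)
X - f(-76, -89) = -20592 - 1*(-89) = -20592 + 89 = -20503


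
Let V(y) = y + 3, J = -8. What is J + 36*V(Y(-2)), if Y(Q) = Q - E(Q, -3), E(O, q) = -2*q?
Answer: -188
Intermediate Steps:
Y(Q) = -6 + Q (Y(Q) = Q - (-2)*(-3) = Q - 1*6 = Q - 6 = -6 + Q)
V(y) = 3 + y
J + 36*V(Y(-2)) = -8 + 36*(3 + (-6 - 2)) = -8 + 36*(3 - 8) = -8 + 36*(-5) = -8 - 180 = -188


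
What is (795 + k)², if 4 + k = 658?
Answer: 2099601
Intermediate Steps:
k = 654 (k = -4 + 658 = 654)
(795 + k)² = (795 + 654)² = 1449² = 2099601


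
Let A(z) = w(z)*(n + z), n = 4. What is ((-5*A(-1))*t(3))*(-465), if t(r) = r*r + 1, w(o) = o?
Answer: -69750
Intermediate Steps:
t(r) = 1 + r**2 (t(r) = r**2 + 1 = 1 + r**2)
A(z) = z*(4 + z)
((-5*A(-1))*t(3))*(-465) = ((-(-5)*(4 - 1))*(1 + 3**2))*(-465) = ((-(-5)*3)*(1 + 9))*(-465) = (-5*(-3)*10)*(-465) = (15*10)*(-465) = 150*(-465) = -69750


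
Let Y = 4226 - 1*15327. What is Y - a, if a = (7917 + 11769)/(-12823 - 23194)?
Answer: -399805031/36017 ≈ -11100.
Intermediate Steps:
Y = -11101 (Y = 4226 - 15327 = -11101)
a = -19686/36017 (a = 19686/(-36017) = 19686*(-1/36017) = -19686/36017 ≈ -0.54658)
Y - a = -11101 - 1*(-19686/36017) = -11101 + 19686/36017 = -399805031/36017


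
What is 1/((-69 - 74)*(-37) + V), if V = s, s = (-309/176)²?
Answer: 30976/163989497 ≈ 0.00018889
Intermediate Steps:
s = 95481/30976 (s = (-309*1/176)² = (-309/176)² = 95481/30976 ≈ 3.0824)
V = 95481/30976 ≈ 3.0824
1/((-69 - 74)*(-37) + V) = 1/((-69 - 74)*(-37) + 95481/30976) = 1/(-143*(-37) + 95481/30976) = 1/(5291 + 95481/30976) = 1/(163989497/30976) = 30976/163989497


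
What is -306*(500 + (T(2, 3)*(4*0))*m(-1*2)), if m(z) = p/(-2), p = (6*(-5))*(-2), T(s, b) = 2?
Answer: -153000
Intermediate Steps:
p = 60 (p = -30*(-2) = 60)
m(z) = -30 (m(z) = 60/(-2) = 60*(-½) = -30)
-306*(500 + (T(2, 3)*(4*0))*m(-1*2)) = -306*(500 + (2*(4*0))*(-30)) = -306*(500 + (2*0)*(-30)) = -306*(500 + 0*(-30)) = -306*(500 + 0) = -306*500 = -153000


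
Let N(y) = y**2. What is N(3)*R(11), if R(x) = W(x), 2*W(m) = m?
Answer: 99/2 ≈ 49.500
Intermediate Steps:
W(m) = m/2
R(x) = x/2
N(3)*R(11) = 3**2*((1/2)*11) = 9*(11/2) = 99/2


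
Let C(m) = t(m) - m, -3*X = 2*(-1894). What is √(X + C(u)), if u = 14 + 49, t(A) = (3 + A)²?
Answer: √50001/3 ≈ 74.536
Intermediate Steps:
u = 63
X = 3788/3 (X = -2*(-1894)/3 = -⅓*(-3788) = 3788/3 ≈ 1262.7)
C(m) = (3 + m)² - m
√(X + C(u)) = √(3788/3 + ((3 + 63)² - 1*63)) = √(3788/3 + (66² - 63)) = √(3788/3 + (4356 - 63)) = √(3788/3 + 4293) = √(16667/3) = √50001/3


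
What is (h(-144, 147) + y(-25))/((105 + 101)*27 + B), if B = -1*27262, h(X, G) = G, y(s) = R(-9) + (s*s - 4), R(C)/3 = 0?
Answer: -192/5425 ≈ -0.035392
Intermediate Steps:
R(C) = 0 (R(C) = 3*0 = 0)
y(s) = -4 + s² (y(s) = 0 + (s*s - 4) = 0 + (s² - 4) = 0 + (-4 + s²) = -4 + s²)
B = -27262
(h(-144, 147) + y(-25))/((105 + 101)*27 + B) = (147 + (-4 + (-25)²))/((105 + 101)*27 - 27262) = (147 + (-4 + 625))/(206*27 - 27262) = (147 + 621)/(5562 - 27262) = 768/(-21700) = 768*(-1/21700) = -192/5425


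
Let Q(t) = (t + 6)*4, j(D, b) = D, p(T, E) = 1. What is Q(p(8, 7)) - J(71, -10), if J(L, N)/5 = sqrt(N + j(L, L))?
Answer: 28 - 5*sqrt(61) ≈ -11.051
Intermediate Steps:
Q(t) = 24 + 4*t (Q(t) = (6 + t)*4 = 24 + 4*t)
J(L, N) = 5*sqrt(L + N) (J(L, N) = 5*sqrt(N + L) = 5*sqrt(L + N))
Q(p(8, 7)) - J(71, -10) = (24 + 4*1) - 5*sqrt(71 - 10) = (24 + 4) - 5*sqrt(61) = 28 - 5*sqrt(61)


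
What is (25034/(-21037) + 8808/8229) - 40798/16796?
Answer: -95006968973/37277101186 ≈ -2.5487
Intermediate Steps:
(25034/(-21037) + 8808/8229) - 40798/16796 = (25034*(-1/21037) + 8808*(1/8229)) - 40798*1/16796 = (-25034/21037 + 2936/2743) - 20399/8398 = -6903630/57704491 - 20399/8398 = -95006968973/37277101186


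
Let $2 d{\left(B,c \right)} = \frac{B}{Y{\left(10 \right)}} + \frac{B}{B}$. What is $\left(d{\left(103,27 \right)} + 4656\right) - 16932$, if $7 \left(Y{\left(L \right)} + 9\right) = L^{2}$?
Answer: $- \frac{453833}{37} \approx -12266.0$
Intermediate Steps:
$Y{\left(L \right)} = -9 + \frac{L^{2}}{7}$
$d{\left(B,c \right)} = \frac{1}{2} + \frac{7 B}{74}$ ($d{\left(B,c \right)} = \frac{\frac{B}{-9 + \frac{10^{2}}{7}} + \frac{B}{B}}{2} = \frac{\frac{B}{-9 + \frac{1}{7} \cdot 100} + 1}{2} = \frac{\frac{B}{-9 + \frac{100}{7}} + 1}{2} = \frac{\frac{B}{\frac{37}{7}} + 1}{2} = \frac{B \frac{7}{37} + 1}{2} = \frac{\frac{7 B}{37} + 1}{2} = \frac{1 + \frac{7 B}{37}}{2} = \frac{1}{2} + \frac{7 B}{74}$)
$\left(d{\left(103,27 \right)} + 4656\right) - 16932 = \left(\left(\frac{1}{2} + \frac{7}{74} \cdot 103\right) + 4656\right) - 16932 = \left(\left(\frac{1}{2} + \frac{721}{74}\right) + 4656\right) - 16932 = \left(\frac{379}{37} + 4656\right) - 16932 = \frac{172651}{37} - 16932 = - \frac{453833}{37}$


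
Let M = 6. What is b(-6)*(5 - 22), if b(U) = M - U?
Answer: -204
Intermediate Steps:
b(U) = 6 - U
b(-6)*(5 - 22) = (6 - 1*(-6))*(5 - 22) = (6 + 6)*(-17) = 12*(-17) = -204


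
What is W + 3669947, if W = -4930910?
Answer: -1260963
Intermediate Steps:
W + 3669947 = -4930910 + 3669947 = -1260963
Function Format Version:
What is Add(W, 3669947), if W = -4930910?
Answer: -1260963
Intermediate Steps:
Add(W, 3669947) = Add(-4930910, 3669947) = -1260963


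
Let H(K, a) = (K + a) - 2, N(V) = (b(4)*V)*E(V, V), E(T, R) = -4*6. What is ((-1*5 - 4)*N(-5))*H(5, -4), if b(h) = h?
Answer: 4320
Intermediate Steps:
E(T, R) = -24
N(V) = -96*V (N(V) = (4*V)*(-24) = -96*V)
H(K, a) = -2 + K + a
((-1*5 - 4)*N(-5))*H(5, -4) = ((-1*5 - 4)*(-96*(-5)))*(-2 + 5 - 4) = ((-5 - 4)*480)*(-1) = -9*480*(-1) = -4320*(-1) = 4320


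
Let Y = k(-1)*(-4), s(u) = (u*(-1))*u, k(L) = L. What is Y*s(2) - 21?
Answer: -37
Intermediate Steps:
s(u) = -u² (s(u) = (-u)*u = -u²)
Y = 4 (Y = -1*(-4) = 4)
Y*s(2) - 21 = 4*(-1*2²) - 21 = 4*(-1*4) - 21 = 4*(-4) - 21 = -16 - 21 = -37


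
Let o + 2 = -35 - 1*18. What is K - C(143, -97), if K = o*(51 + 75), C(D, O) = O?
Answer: -6833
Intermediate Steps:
o = -55 (o = -2 + (-35 - 1*18) = -2 + (-35 - 18) = -2 - 53 = -55)
K = -6930 (K = -55*(51 + 75) = -55*126 = -6930)
K - C(143, -97) = -6930 - 1*(-97) = -6930 + 97 = -6833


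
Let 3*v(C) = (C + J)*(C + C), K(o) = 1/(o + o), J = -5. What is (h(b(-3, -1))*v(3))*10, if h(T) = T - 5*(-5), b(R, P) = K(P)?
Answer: -980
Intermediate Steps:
K(o) = 1/(2*o)
b(R, P) = 1/(2*P)
v(C) = 2*C*(-5 + C)/3 (v(C) = ((C - 5)*(C + C))/3 = ((-5 + C)*(2*C))/3 = (2*C*(-5 + C))/3 = 2*C*(-5 + C)/3)
h(T) = 25 + T (h(T) = T + 25 = 25 + T)
(h(b(-3, -1))*v(3))*10 = ((25 + (½)/(-1))*((⅔)*3*(-5 + 3)))*10 = ((25 + (½)*(-1))*((⅔)*3*(-2)))*10 = ((25 - ½)*(-4))*10 = ((49/2)*(-4))*10 = -98*10 = -980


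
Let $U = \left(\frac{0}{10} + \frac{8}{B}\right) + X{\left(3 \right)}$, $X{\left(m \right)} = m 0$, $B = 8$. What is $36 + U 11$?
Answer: $47$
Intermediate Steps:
$X{\left(m \right)} = 0$
$U = 1$ ($U = \left(\frac{0}{10} + \frac{8}{8}\right) + 0 = \left(0 \cdot \frac{1}{10} + 8 \cdot \frac{1}{8}\right) + 0 = \left(0 + 1\right) + 0 = 1 + 0 = 1$)
$36 + U 11 = 36 + 1 \cdot 11 = 36 + 11 = 47$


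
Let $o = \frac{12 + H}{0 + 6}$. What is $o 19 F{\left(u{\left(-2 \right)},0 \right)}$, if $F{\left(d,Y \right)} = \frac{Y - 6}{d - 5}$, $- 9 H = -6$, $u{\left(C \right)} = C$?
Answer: $\frac{722}{21} \approx 34.381$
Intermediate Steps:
$H = \frac{2}{3}$ ($H = \left(- \frac{1}{9}\right) \left(-6\right) = \frac{2}{3} \approx 0.66667$)
$F{\left(d,Y \right)} = \frac{-6 + Y}{-5 + d}$
$o = \frac{19}{9}$ ($o = \frac{12 + \frac{2}{3}}{0 + 6} = \frac{38}{3 \cdot 6} = \frac{38}{3} \cdot \frac{1}{6} = \frac{19}{9} \approx 2.1111$)
$o 19 F{\left(u{\left(-2 \right)},0 \right)} = \frac{19}{9} \cdot 19 \frac{-6 + 0}{-5 - 2} = \frac{361 \frac{1}{-7} \left(-6\right)}{9} = \frac{361 \left(\left(- \frac{1}{7}\right) \left(-6\right)\right)}{9} = \frac{361}{9} \cdot \frac{6}{7} = \frac{722}{21}$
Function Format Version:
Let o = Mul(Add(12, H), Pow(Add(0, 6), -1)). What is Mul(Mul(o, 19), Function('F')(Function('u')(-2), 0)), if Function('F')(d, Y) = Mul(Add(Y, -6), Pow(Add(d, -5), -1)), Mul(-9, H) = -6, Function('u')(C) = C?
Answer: Rational(722, 21) ≈ 34.381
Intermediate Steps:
H = Rational(2, 3) (H = Mul(Rational(-1, 9), -6) = Rational(2, 3) ≈ 0.66667)
Function('F')(d, Y) = Mul(Pow(Add(-5, d), -1), Add(-6, Y)) (Function('F')(d, Y) = Mul(Add(-6, Y), Pow(Add(-5, d), -1)) = Mul(Pow(Add(-5, d), -1), Add(-6, Y)))
o = Rational(19, 9) (o = Mul(Add(12, Rational(2, 3)), Pow(Add(0, 6), -1)) = Mul(Rational(38, 3), Pow(6, -1)) = Mul(Rational(38, 3), Rational(1, 6)) = Rational(19, 9) ≈ 2.1111)
Mul(Mul(o, 19), Function('F')(Function('u')(-2), 0)) = Mul(Mul(Rational(19, 9), 19), Mul(Pow(Add(-5, -2), -1), Add(-6, 0))) = Mul(Rational(361, 9), Mul(Pow(-7, -1), -6)) = Mul(Rational(361, 9), Mul(Rational(-1, 7), -6)) = Mul(Rational(361, 9), Rational(6, 7)) = Rational(722, 21)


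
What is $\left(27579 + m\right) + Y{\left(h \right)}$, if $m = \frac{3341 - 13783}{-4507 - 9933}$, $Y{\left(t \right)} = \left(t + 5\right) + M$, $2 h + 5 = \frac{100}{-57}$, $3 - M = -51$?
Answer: $\frac{598581593}{21660} \approx 27635.0$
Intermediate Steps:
$M = 54$ ($M = 3 - -51 = 3 + 51 = 54$)
$h = - \frac{385}{114}$ ($h = - \frac{5}{2} + \frac{100 \frac{1}{-57}}{2} = - \frac{5}{2} + \frac{100 \left(- \frac{1}{57}\right)}{2} = - \frac{5}{2} + \frac{1}{2} \left(- \frac{100}{57}\right) = - \frac{5}{2} - \frac{50}{57} = - \frac{385}{114} \approx -3.3772$)
$Y{\left(t \right)} = 59 + t$ ($Y{\left(t \right)} = \left(t + 5\right) + 54 = \left(5 + t\right) + 54 = 59 + t$)
$m = \frac{5221}{7220}$ ($m = - \frac{10442}{-14440} = \left(-10442\right) \left(- \frac{1}{14440}\right) = \frac{5221}{7220} \approx 0.72313$)
$\left(27579 + m\right) + Y{\left(h \right)} = \left(27579 + \frac{5221}{7220}\right) + \left(59 - \frac{385}{114}\right) = \frac{199125601}{7220} + \frac{6341}{114} = \frac{598581593}{21660}$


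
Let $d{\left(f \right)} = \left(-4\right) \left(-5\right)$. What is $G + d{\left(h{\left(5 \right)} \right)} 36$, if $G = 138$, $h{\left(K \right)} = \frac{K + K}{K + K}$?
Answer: $858$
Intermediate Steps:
$h{\left(K \right)} = 1$ ($h{\left(K \right)} = \frac{2 K}{2 K} = 2 K \frac{1}{2 K} = 1$)
$d{\left(f \right)} = 20$
$G + d{\left(h{\left(5 \right)} \right)} 36 = 138 + 20 \cdot 36 = 138 + 720 = 858$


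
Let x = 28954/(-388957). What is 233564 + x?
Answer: 2930526574/12547 ≈ 2.3356e+5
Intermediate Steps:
x = -934/12547 (x = 28954*(-1/388957) = -934/12547 ≈ -0.074440)
233564 + x = 233564 - 934/12547 = 2930526574/12547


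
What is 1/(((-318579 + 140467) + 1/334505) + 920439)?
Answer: 334505/248312093136 ≈ 1.3471e-6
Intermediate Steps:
1/(((-318579 + 140467) + 1/334505) + 920439) = 1/((-178112 + 1/334505) + 920439) = 1/(-59579354559/334505 + 920439) = 1/(248312093136/334505) = 334505/248312093136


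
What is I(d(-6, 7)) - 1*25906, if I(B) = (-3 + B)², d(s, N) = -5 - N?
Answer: -25681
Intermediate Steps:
I(d(-6, 7)) - 1*25906 = (-3 + (-5 - 1*7))² - 1*25906 = (-3 + (-5 - 7))² - 25906 = (-3 - 12)² - 25906 = (-15)² - 25906 = 225 - 25906 = -25681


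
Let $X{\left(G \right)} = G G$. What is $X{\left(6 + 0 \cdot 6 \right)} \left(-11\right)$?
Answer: $-396$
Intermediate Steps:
$X{\left(G \right)} = G^{2}$
$X{\left(6 + 0 \cdot 6 \right)} \left(-11\right) = \left(6 + 0 \cdot 6\right)^{2} \left(-11\right) = \left(6 + 0\right)^{2} \left(-11\right) = 6^{2} \left(-11\right) = 36 \left(-11\right) = -396$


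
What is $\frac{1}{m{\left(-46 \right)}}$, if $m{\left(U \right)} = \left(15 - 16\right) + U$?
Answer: $- \frac{1}{47} \approx -0.021277$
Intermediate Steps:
$m{\left(U \right)} = -1 + U$
$\frac{1}{m{\left(-46 \right)}} = \frac{1}{-1 - 46} = \frac{1}{-47} = - \frac{1}{47}$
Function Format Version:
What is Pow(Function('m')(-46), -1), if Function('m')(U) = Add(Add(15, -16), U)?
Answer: Rational(-1, 47) ≈ -0.021277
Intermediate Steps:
Function('m')(U) = Add(-1, U)
Pow(Function('m')(-46), -1) = Pow(Add(-1, -46), -1) = Pow(-47, -1) = Rational(-1, 47)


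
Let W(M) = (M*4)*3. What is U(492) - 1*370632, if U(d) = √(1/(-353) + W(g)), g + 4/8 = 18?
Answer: -370632 + √26167537/353 ≈ -3.7062e+5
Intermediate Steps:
g = 35/2 (g = -½ + 18 = 35/2 ≈ 17.500)
W(M) = 12*M (W(M) = (4*M)*3 = 12*M)
U(d) = √26167537/353 (U(d) = √(1/(-353) + 12*(35/2)) = √(-1/353 + 210) = √(74129/353) = √26167537/353)
U(492) - 1*370632 = √26167537/353 - 1*370632 = √26167537/353 - 370632 = -370632 + √26167537/353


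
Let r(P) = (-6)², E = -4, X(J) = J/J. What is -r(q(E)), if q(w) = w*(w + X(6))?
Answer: -36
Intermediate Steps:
X(J) = 1
q(w) = w*(1 + w) (q(w) = w*(w + 1) = w*(1 + w))
r(P) = 36
-r(q(E)) = -1*36 = -36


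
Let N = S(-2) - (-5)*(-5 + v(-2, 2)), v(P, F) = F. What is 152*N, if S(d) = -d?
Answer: -1976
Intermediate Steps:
N = -13 (N = -1*(-2) - (-5)*(-5 + 2) = 2 - (-5)*(-3) = 2 - 1*15 = 2 - 15 = -13)
152*N = 152*(-13) = -1976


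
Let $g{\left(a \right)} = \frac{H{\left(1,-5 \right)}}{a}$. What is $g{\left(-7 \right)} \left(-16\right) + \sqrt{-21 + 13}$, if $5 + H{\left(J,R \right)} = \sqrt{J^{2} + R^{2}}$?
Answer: $- \frac{80}{7} + \frac{16 \sqrt{26}}{7} + 2 i \sqrt{2} \approx 0.22633 + 2.8284 i$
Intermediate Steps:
$H{\left(J,R \right)} = -5 + \sqrt{J^{2} + R^{2}}$
$g{\left(a \right)} = \frac{-5 + \sqrt{26}}{a}$ ($g{\left(a \right)} = \frac{-5 + \sqrt{1^{2} + \left(-5\right)^{2}}}{a} = \frac{-5 + \sqrt{1 + 25}}{a} = \frac{-5 + \sqrt{26}}{a}$)
$g{\left(-7 \right)} \left(-16\right) + \sqrt{-21 + 13} = \frac{-5 + \sqrt{26}}{-7} \left(-16\right) + \sqrt{-21 + 13} = - \frac{-5 + \sqrt{26}}{7} \left(-16\right) + \sqrt{-8} = \left(\frac{5}{7} - \frac{\sqrt{26}}{7}\right) \left(-16\right) + 2 i \sqrt{2} = \left(- \frac{80}{7} + \frac{16 \sqrt{26}}{7}\right) + 2 i \sqrt{2} = - \frac{80}{7} + \frac{16 \sqrt{26}}{7} + 2 i \sqrt{2}$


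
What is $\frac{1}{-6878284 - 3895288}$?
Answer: $- \frac{1}{10773572} \approx -9.282 \cdot 10^{-8}$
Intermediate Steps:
$\frac{1}{-6878284 - 3895288} = \frac{1}{-10773572} = - \frac{1}{10773572}$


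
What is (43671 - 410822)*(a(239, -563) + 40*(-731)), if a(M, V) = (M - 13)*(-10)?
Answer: 11565256500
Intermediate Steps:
a(M, V) = 130 - 10*M (a(M, V) = (-13 + M)*(-10) = 130 - 10*M)
(43671 - 410822)*(a(239, -563) + 40*(-731)) = (43671 - 410822)*((130 - 10*239) + 40*(-731)) = -367151*((130 - 2390) - 29240) = -367151*(-2260 - 29240) = -367151*(-31500) = 11565256500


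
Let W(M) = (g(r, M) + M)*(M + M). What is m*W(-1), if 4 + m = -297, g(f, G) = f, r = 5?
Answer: 2408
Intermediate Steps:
m = -301 (m = -4 - 297 = -301)
W(M) = 2*M*(5 + M) (W(M) = (5 + M)*(M + M) = (5 + M)*(2*M) = 2*M*(5 + M))
m*W(-1) = -602*(-1)*(5 - 1) = -602*(-1)*4 = -301*(-8) = 2408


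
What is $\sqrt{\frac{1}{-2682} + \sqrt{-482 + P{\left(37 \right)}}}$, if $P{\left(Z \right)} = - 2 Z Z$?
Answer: $\frac{\sqrt{-298 + 1598472 i \sqrt{805}}}{894} \approx 5.3266 + 5.3266 i$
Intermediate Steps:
$P{\left(Z \right)} = - 2 Z^{2}$
$\sqrt{\frac{1}{-2682} + \sqrt{-482 + P{\left(37 \right)}}} = \sqrt{\frac{1}{-2682} + \sqrt{-482 - 2 \cdot 37^{2}}} = \sqrt{- \frac{1}{2682} + \sqrt{-482 - 2738}} = \sqrt{- \frac{1}{2682} + \sqrt{-3220}} = \sqrt{- \frac{1}{2682} + 2 i \sqrt{805}}$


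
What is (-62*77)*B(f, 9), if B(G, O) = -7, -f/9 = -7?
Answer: 33418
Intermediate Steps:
f = 63 (f = -9*(-7) = 63)
(-62*77)*B(f, 9) = -62*77*(-7) = -4774*(-7) = 33418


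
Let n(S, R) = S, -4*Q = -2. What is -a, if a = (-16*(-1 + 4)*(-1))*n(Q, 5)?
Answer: -24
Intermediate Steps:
Q = ½ (Q = -¼*(-2) = ½ ≈ 0.50000)
a = 24 (a = -16*(-1 + 4)*(-1)*(½) = -48*(-1)*(½) = -16*(-3)*(½) = 48*(½) = 24)
-a = -1*24 = -24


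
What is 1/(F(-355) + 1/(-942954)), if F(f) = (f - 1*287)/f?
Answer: 334748670/605376113 ≈ 0.55296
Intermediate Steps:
F(f) = (-287 + f)/f (F(f) = (f - 287)/f = (-287 + f)/f)
1/(F(-355) + 1/(-942954)) = 1/((-287 - 355)/(-355) + 1/(-942954)) = 1/(-1/355*(-642) - 1/942954) = 1/(642/355 - 1/942954) = 1/(605376113/334748670) = 334748670/605376113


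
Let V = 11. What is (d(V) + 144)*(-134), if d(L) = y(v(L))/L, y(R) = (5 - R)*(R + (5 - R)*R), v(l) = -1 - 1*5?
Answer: -9648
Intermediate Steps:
v(l) = -6 (v(l) = -1 - 5 = -6)
y(R) = (5 - R)*(R + R*(5 - R))
d(L) = -792/L (d(L) = (-6*(30 + (-6)² - 11*(-6)))/L = (-6*(30 + 36 + 66))/L = (-6*132)/L = -792/L)
(d(V) + 144)*(-134) = (-792/11 + 144)*(-134) = (-792*1/11 + 144)*(-134) = (-72 + 144)*(-134) = 72*(-134) = -9648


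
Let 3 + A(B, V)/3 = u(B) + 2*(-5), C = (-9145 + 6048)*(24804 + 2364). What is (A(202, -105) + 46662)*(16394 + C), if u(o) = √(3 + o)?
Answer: -3922062059946 - 252368706*√205 ≈ -3.9257e+12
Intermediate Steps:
C = -84139296 (C = -3097*27168 = -84139296)
A(B, V) = -39 + 3*√(3 + B) (A(B, V) = -9 + 3*(√(3 + B) + 2*(-5)) = -9 + 3*(√(3 + B) - 10) = -9 + 3*(-10 + √(3 + B)) = -9 + (-30 + 3*√(3 + B)) = -39 + 3*√(3 + B))
(A(202, -105) + 46662)*(16394 + C) = ((-39 + 3*√(3 + 202)) + 46662)*(16394 - 84139296) = ((-39 + 3*√205) + 46662)*(-84122902) = (46623 + 3*√205)*(-84122902) = -3922062059946 - 252368706*√205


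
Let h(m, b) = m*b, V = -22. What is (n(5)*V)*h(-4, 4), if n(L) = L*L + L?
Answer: 10560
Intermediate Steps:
h(m, b) = b*m
n(L) = L + L² (n(L) = L² + L = L + L²)
(n(5)*V)*h(-4, 4) = ((5*(1 + 5))*(-22))*(4*(-4)) = ((5*6)*(-22))*(-16) = (30*(-22))*(-16) = -660*(-16) = 10560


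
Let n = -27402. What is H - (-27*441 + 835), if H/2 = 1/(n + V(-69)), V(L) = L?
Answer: 304158910/27471 ≈ 11072.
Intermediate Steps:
H = -2/27471 (H = 2/(-27402 - 69) = 2/(-27471) = 2*(-1/27471) = -2/27471 ≈ -7.2804e-5)
H - (-27*441 + 835) = -2/27471 - (-27*441 + 835) = -2/27471 - (-11907 + 835) = -2/27471 - 1*(-11072) = -2/27471 + 11072 = 304158910/27471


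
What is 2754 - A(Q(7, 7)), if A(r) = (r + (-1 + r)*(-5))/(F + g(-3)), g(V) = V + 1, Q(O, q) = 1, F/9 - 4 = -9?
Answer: 129439/47 ≈ 2754.0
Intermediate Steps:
F = -45 (F = 36 + 9*(-9) = 36 - 81 = -45)
g(V) = 1 + V
A(r) = -5/47 + 4*r/47 (A(r) = (r + (-1 + r)*(-5))/(-45 + (1 - 3)) = (r + (5 - 5*r))/(-45 - 2) = (5 - 4*r)/(-47) = (5 - 4*r)*(-1/47) = -5/47 + 4*r/47)
2754 - A(Q(7, 7)) = 2754 - (-5/47 + (4/47)*1) = 2754 - (-5/47 + 4/47) = 2754 - 1*(-1/47) = 2754 + 1/47 = 129439/47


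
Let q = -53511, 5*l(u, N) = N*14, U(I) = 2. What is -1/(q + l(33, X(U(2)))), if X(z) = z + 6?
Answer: 5/267443 ≈ 1.8696e-5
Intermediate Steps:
X(z) = 6 + z
l(u, N) = 14*N/5 (l(u, N) = (N*14)/5 = (14*N)/5 = 14*N/5)
-1/(q + l(33, X(U(2)))) = -1/(-53511 + 14*(6 + 2)/5) = -1/(-53511 + (14/5)*8) = -1/(-53511 + 112/5) = -1/(-267443/5) = -1*(-5/267443) = 5/267443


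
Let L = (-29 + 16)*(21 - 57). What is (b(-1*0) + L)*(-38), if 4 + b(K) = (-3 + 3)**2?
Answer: -17632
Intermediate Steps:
b(K) = -4 (b(K) = -4 + (-3 + 3)**2 = -4 + 0**2 = -4 + 0 = -4)
L = 468 (L = -13*(-36) = 468)
(b(-1*0) + L)*(-38) = (-4 + 468)*(-38) = 464*(-38) = -17632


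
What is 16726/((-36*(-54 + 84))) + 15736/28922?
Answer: -116688623/7808940 ≈ -14.943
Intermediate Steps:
16726/((-36*(-54 + 84))) + 15736/28922 = 16726/((-36*30)) + 15736*(1/28922) = 16726/(-1080) + 7868/14461 = 16726*(-1/1080) + 7868/14461 = -8363/540 + 7868/14461 = -116688623/7808940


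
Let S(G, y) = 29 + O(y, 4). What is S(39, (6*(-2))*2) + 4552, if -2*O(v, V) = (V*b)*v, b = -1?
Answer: 4533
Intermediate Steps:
O(v, V) = V*v/2 (O(v, V) = -V*(-1)*v/2 = -(-V)*v/2 = -(-1)*V*v/2 = V*v/2)
S(G, y) = 29 + 2*y (S(G, y) = 29 + (1/2)*4*y = 29 + 2*y)
S(39, (6*(-2))*2) + 4552 = (29 + 2*((6*(-2))*2)) + 4552 = (29 + 2*(-12*2)) + 4552 = (29 + 2*(-24)) + 4552 = (29 - 48) + 4552 = -19 + 4552 = 4533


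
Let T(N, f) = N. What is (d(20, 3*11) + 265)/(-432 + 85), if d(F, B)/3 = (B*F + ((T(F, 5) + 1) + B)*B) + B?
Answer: -7690/347 ≈ -22.161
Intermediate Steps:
d(F, B) = 3*B + 3*B*F + 3*B*(1 + B + F) (d(F, B) = 3*((B*F + ((F + 1) + B)*B) + B) = 3*((B*F + ((1 + F) + B)*B) + B) = 3*((B*F + (1 + B + F)*B) + B) = 3*((B*F + B*(1 + B + F)) + B) = 3*(B + B*F + B*(1 + B + F)) = 3*B + 3*B*F + 3*B*(1 + B + F))
(d(20, 3*11) + 265)/(-432 + 85) = (3*(3*11)*(2 + 3*11 + 2*20) + 265)/(-432 + 85) = (3*33*(2 + 33 + 40) + 265)/(-347) = (3*33*75 + 265)*(-1/347) = (7425 + 265)*(-1/347) = 7690*(-1/347) = -7690/347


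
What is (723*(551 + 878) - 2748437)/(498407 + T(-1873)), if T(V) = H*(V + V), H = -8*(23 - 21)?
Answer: -1715270/558343 ≈ -3.0721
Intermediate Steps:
H = -16 (H = -8*2 = -16)
T(V) = -32*V (T(V) = -16*(V + V) = -32*V)
(723*(551 + 878) - 2748437)/(498407 + T(-1873)) = (723*(551 + 878) - 2748437)/(498407 - 32*(-1873)) = (723*1429 - 2748437)/(498407 + 59936) = (1033167 - 2748437)/558343 = -1715270*1/558343 = -1715270/558343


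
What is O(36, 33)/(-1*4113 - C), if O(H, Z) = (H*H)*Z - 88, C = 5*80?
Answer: -42680/4513 ≈ -9.4571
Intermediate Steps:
C = 400
O(H, Z) = -88 + Z*H² (O(H, Z) = H²*Z - 88 = Z*H² - 88 = -88 + Z*H²)
O(36, 33)/(-1*4113 - C) = (-88 + 33*36²)/(-1*4113 - 1*400) = (-88 + 33*1296)/(-4113 - 400) = (-88 + 42768)/(-4513) = 42680*(-1/4513) = -42680/4513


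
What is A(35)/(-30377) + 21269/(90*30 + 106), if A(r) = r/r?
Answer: 646085607/85237862 ≈ 7.5798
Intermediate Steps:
A(r) = 1
A(35)/(-30377) + 21269/(90*30 + 106) = 1/(-30377) + 21269/(90*30 + 106) = 1*(-1/30377) + 21269/(2700 + 106) = -1/30377 + 21269/2806 = 646085607/85237862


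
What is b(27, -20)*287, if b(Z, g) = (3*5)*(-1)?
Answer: -4305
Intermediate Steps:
b(Z, g) = -15 (b(Z, g) = 15*(-1) = -15)
b(27, -20)*287 = -15*287 = -4305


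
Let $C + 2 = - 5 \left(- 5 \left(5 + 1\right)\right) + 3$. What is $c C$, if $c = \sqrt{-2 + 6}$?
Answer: $302$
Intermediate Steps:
$C = 151$ ($C = -2 - \left(-3 + 5 \left(- 5 \left(5 + 1\right)\right)\right) = -2 - \left(-3 + 5 \left(\left(-5\right) 6\right)\right) = -2 + \left(\left(-5\right) \left(-30\right) + 3\right) = -2 + \left(150 + 3\right) = -2 + 153 = 151$)
$c = 2$ ($c = \sqrt{4} = 2$)
$c C = 2 \cdot 151 = 302$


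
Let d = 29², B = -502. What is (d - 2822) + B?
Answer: -2483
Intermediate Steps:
d = 841
(d - 2822) + B = (841 - 2822) - 502 = -1981 - 502 = -2483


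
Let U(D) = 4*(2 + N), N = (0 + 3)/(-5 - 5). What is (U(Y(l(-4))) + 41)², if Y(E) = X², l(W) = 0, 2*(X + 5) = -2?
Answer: 57121/25 ≈ 2284.8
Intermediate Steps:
X = -6 (X = -5 + (½)*(-2) = -5 - 1 = -6)
N = -3/10 (N = 3/(-10) = 3*(-⅒) = -3/10 ≈ -0.30000)
Y(E) = 36 (Y(E) = (-6)² = 36)
U(D) = 34/5 (U(D) = 4*(2 - 3/10) = 4*(17/10) = 34/5)
(U(Y(l(-4))) + 41)² = (34/5 + 41)² = (239/5)² = 57121/25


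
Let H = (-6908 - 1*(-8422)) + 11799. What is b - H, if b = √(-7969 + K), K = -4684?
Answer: -13313 + I*√12653 ≈ -13313.0 + 112.49*I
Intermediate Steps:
b = I*√12653 (b = √(-7969 - 4684) = √(-12653) = I*√12653 ≈ 112.49*I)
H = 13313 (H = (-6908 + 8422) + 11799 = 1514 + 11799 = 13313)
b - H = I*√12653 - 1*13313 = I*√12653 - 13313 = -13313 + I*√12653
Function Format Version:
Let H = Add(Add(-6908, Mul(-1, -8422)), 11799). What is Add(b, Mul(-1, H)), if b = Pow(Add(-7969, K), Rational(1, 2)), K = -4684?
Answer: Add(-13313, Mul(I, Pow(12653, Rational(1, 2)))) ≈ Add(-13313., Mul(112.49, I))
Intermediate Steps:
b = Mul(I, Pow(12653, Rational(1, 2))) (b = Pow(Add(-7969, -4684), Rational(1, 2)) = Pow(-12653, Rational(1, 2)) = Mul(I, Pow(12653, Rational(1, 2))) ≈ Mul(112.49, I))
H = 13313 (H = Add(Add(-6908, 8422), 11799) = Add(1514, 11799) = 13313)
Add(b, Mul(-1, H)) = Add(Mul(I, Pow(12653, Rational(1, 2))), Mul(-1, 13313)) = Add(Mul(I, Pow(12653, Rational(1, 2))), -13313) = Add(-13313, Mul(I, Pow(12653, Rational(1, 2))))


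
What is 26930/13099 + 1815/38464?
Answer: 1059610205/503839936 ≈ 2.1031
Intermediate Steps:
26930/13099 + 1815/38464 = 1059610205/503839936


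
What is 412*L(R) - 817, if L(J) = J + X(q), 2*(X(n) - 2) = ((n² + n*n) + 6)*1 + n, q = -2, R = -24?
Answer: -7409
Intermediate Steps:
X(n) = 5 + n² + n/2 (X(n) = 2 + (((n² + n*n) + 6)*1 + n)/2 = 2 + (((n² + n²) + 6)*1 + n)/2 = 2 + ((2*n² + 6)*1 + n)/2 = 2 + ((6 + 2*n²)*1 + n)/2 = 2 + ((6 + 2*n²) + n)/2 = 2 + (6 + n + 2*n²)/2 = 2 + (3 + n² + n/2) = 5 + n² + n/2)
L(J) = 8 + J (L(J) = J + (5 + (-2)² + (½)*(-2)) = J + (5 + 4 - 1) = J + 8 = 8 + J)
412*L(R) - 817 = 412*(8 - 24) - 817 = 412*(-16) - 817 = -6592 - 817 = -7409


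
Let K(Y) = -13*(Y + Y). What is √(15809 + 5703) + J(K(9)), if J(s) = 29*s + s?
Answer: -7020 + 2*√5378 ≈ -6873.3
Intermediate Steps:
K(Y) = -26*Y
J(s) = 30*s
√(15809 + 5703) + J(K(9)) = √(15809 + 5703) + 30*(-26*9) = √21512 + 30*(-234) = 2*√5378 - 7020 = -7020 + 2*√5378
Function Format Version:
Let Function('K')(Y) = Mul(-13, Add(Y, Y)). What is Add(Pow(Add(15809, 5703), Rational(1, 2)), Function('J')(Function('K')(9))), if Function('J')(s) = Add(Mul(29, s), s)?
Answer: Add(-7020, Mul(2, Pow(5378, Rational(1, 2)))) ≈ -6873.3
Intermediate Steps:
Function('K')(Y) = Mul(-26, Y) (Function('K')(Y) = Mul(-13, Mul(2, Y)) = Mul(-26, Y))
Function('J')(s) = Mul(30, s)
Add(Pow(Add(15809, 5703), Rational(1, 2)), Function('J')(Function('K')(9))) = Add(Pow(Add(15809, 5703), Rational(1, 2)), Mul(30, Mul(-26, 9))) = Add(Pow(21512, Rational(1, 2)), Mul(30, -234)) = Add(Mul(2, Pow(5378, Rational(1, 2))), -7020) = Add(-7020, Mul(2, Pow(5378, Rational(1, 2))))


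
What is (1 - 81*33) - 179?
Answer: -2851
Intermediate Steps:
(1 - 81*33) - 179 = (1 - 2673) - 1*179 = -2672 - 179 = -2851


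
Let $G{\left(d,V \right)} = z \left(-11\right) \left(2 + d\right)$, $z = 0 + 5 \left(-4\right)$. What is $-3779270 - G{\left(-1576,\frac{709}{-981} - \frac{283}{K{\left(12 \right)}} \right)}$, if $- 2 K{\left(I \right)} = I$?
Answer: $-3432990$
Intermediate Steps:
$K{\left(I \right)} = - \frac{I}{2}$
$z = -20$ ($z = 0 - 20 = -20$)
$G{\left(d,V \right)} = 440 + 220 d$ ($G{\left(d,V \right)} = \left(-20\right) \left(-11\right) \left(2 + d\right) = 220 \left(2 + d\right) = 440 + 220 d$)
$-3779270 - G{\left(-1576,\frac{709}{-981} - \frac{283}{K{\left(12 \right)}} \right)} = -3779270 - \left(440 + 220 \left(-1576\right)\right) = -3779270 - \left(440 - 346720\right) = -3779270 - -346280 = -3779270 + 346280 = -3432990$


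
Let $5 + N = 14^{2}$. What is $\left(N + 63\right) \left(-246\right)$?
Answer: $-62484$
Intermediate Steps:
$N = 191$ ($N = -5 + 14^{2} = -5 + 196 = 191$)
$\left(N + 63\right) \left(-246\right) = \left(191 + 63\right) \left(-246\right) = 254 \left(-246\right) = -62484$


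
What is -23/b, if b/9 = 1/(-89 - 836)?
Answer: 21275/9 ≈ 2363.9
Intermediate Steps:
b = -9/925 (b = 9/(-89 - 836) = 9/(-925) = 9*(-1/925) = -9/925 ≈ -0.0097297)
-23/b = -23/(-9/925) = -23*(-925/9) = 21275/9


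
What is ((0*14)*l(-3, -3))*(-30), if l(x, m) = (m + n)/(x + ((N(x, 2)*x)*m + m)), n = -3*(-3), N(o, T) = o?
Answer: 0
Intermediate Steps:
n = 9
l(x, m) = (9 + m)/(m + x + m*x²) (l(x, m) = (m + 9)/(x + ((x*x)*m + m)) = (9 + m)/(x + (x²*m + m)) = (9 + m)/(x + (m*x² + m)) = (9 + m)/(x + (m + m*x²)) = (9 + m)/(m + x + m*x²))
((0*14)*l(-3, -3))*(-30) = ((0*14)*((9 - 3)/(-3 - 3 - 3*(-3)²)))*(-30) = (0*(6/(-3 - 3 - 3*9)))*(-30) = (0*(6/(-3 - 3 - 27)))*(-30) = (0*(6/(-33)))*(-30) = (0*(-1/33*6))*(-30) = (0*(-2/11))*(-30) = 0*(-30) = 0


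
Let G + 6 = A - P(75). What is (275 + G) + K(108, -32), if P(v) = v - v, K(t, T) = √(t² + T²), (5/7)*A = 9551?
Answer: 68202/5 + 4*√793 ≈ 13753.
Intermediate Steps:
A = 66857/5 (A = (7/5)*9551 = 66857/5 ≈ 13371.)
K(t, T) = √(T² + t²)
P(v) = 0
G = 66827/5 (G = -6 + (66857/5 - 1*0) = -6 + (66857/5 + 0) = -6 + 66857/5 = 66827/5 ≈ 13365.)
(275 + G) + K(108, -32) = (275 + 66827/5) + √((-32)² + 108²) = 68202/5 + √(1024 + 11664) = 68202/5 + √12688 = 68202/5 + 4*√793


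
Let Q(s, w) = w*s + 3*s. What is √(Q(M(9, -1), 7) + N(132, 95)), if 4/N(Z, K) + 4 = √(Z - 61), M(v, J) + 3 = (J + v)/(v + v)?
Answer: √(956 - 230*√71)/(3*√(-4 + √71)) ≈ 4.9651*I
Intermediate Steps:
M(v, J) = -3 + (J + v)/(2*v) (M(v, J) = -3 + (J + v)/(v + v) = -3 + (J + v)/((2*v)) = -3 + (J + v)*(1/(2*v)) = -3 + (J + v)/(2*v))
N(Z, K) = 4/(-4 + √(-61 + Z)) (N(Z, K) = 4/(-4 + √(Z - 61)) = 4/(-4 + √(-61 + Z)))
Q(s, w) = 3*s + s*w (Q(s, w) = s*w + 3*s = 3*s + s*w)
√(Q(M(9, -1), 7) + N(132, 95)) = √(((½)*(-1 - 5*9)/9)*(3 + 7) + 4/(-4 + √(-61 + 132))) = √(((½)*(⅑)*(-1 - 45))*10 + 4/(-4 + √71)) = √(((½)*(⅑)*(-46))*10 + 4/(-4 + √71)) = √(-23/9*10 + 4/(-4 + √71)) = √(-230/9 + 4/(-4 + √71))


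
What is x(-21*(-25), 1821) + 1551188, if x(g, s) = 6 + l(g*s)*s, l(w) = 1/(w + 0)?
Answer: 814376851/525 ≈ 1.5512e+6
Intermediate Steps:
l(w) = 1/w
x(g, s) = 6 + 1/g (x(g, s) = 6 + s/((g*s)) = 6 + (1/(g*s))*s = 6 + 1/g)
x(-21*(-25), 1821) + 1551188 = (6 + 1/(-21*(-25))) + 1551188 = (6 + 1/525) + 1551188 = 3151/525 + 1551188 = 814376851/525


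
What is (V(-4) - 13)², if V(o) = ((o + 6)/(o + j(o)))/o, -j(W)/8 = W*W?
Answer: 11771761/69696 ≈ 168.90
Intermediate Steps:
j(W) = -8*W² (j(W) = -8*W*W = -8*W²)
V(o) = (6 + o)/(o*(o - 8*o²)) (V(o) = ((o + 6)/(o - 8*o²))/o = ((6 + o)/(o - 8*o²))/o = (6 + o)/(o*(o - 8*o²)))
(V(-4) - 13)² = ((-6 - 1*(-4))/((-4)²*(-1 + 8*(-4))) - 13)² = ((-6 + 4)/(16*(-1 - 32)) - 13)² = ((1/16)*(-2)/(-33) - 13)² = ((1/16)*(-1/33)*(-2) - 13)² = (1/264 - 13)² = (-3431/264)² = 11771761/69696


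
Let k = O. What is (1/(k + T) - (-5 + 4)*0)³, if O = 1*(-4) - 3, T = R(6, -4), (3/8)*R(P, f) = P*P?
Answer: 1/704969 ≈ 1.4185e-6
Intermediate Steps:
R(P, f) = 8*P²/3 (R(P, f) = 8*(P*P)/3 = 8*P²/3)
T = 96 (T = (8/3)*6² = (8/3)*36 = 96)
O = -7 (O = -4 - 3 = -7)
k = -7
(1/(k + T) - (-5 + 4)*0)³ = (1/(-7 + 96) - (-5 + 4)*0)³ = (1/89 - (-1)*0)³ = (1/89 - 1*0)³ = (1/89 + 0)³ = (1/89)³ = 1/704969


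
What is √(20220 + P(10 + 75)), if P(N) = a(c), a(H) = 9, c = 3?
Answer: √20229 ≈ 142.23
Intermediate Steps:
P(N) = 9
√(20220 + P(10 + 75)) = √(20220 + 9) = √20229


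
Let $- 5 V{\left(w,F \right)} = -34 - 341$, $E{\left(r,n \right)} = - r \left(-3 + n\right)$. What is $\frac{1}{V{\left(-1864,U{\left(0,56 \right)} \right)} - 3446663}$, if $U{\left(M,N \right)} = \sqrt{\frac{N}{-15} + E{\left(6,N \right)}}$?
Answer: $- \frac{1}{3446588} \approx -2.9014 \cdot 10^{-7}$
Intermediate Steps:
$E{\left(r,n \right)} = - r \left(-3 + n\right)$
$U{\left(M,N \right)} = \sqrt{18 - \frac{91 N}{15}}$ ($U{\left(M,N \right)} = \sqrt{\frac{N}{-15} + 6 \left(3 - N\right)} = \sqrt{N \left(- \frac{1}{15}\right) - \left(-18 + 6 N\right)} = \sqrt{- \frac{N}{15} - \left(-18 + 6 N\right)} = \sqrt{18 - \frac{91 N}{15}}$)
$V{\left(w,F \right)} = 75$ ($V{\left(w,F \right)} = - \frac{-34 - 341}{5} = \left(- \frac{1}{5}\right) \left(-375\right) = 75$)
$\frac{1}{V{\left(-1864,U{\left(0,56 \right)} \right)} - 3446663} = \frac{1}{75 - 3446663} = \frac{1}{-3446588} = - \frac{1}{3446588}$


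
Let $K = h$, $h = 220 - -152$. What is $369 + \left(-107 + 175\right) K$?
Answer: $25665$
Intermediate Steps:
$h = 372$ ($h = 220 + 152 = 372$)
$K = 372$
$369 + \left(-107 + 175\right) K = 369 + \left(-107 + 175\right) 372 = 369 + 68 \cdot 372 = 369 + 25296 = 25665$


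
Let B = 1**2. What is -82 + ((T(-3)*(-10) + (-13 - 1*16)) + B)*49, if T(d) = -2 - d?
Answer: -1944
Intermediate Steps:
B = 1
-82 + ((T(-3)*(-10) + (-13 - 1*16)) + B)*49 = -82 + (((-2 - 1*(-3))*(-10) + (-13 - 1*16)) + 1)*49 = -82 + (((-2 + 3)*(-10) + (-13 - 16)) + 1)*49 = -82 + ((1*(-10) - 29) + 1)*49 = -82 + ((-10 - 29) + 1)*49 = -82 + (-39 + 1)*49 = -82 - 38*49 = -82 - 1862 = -1944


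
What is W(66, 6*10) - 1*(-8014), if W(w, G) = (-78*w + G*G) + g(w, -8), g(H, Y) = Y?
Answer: 6458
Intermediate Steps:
W(w, G) = -8 + G² - 78*w (W(w, G) = (-78*w + G*G) - 8 = (-78*w + G²) - 8 = (G² - 78*w) - 8 = -8 + G² - 78*w)
W(66, 6*10) - 1*(-8014) = (-8 + (6*10)² - 78*66) - 1*(-8014) = (-8 + 60² - 5148) + 8014 = (-8 + 3600 - 5148) + 8014 = -1556 + 8014 = 6458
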